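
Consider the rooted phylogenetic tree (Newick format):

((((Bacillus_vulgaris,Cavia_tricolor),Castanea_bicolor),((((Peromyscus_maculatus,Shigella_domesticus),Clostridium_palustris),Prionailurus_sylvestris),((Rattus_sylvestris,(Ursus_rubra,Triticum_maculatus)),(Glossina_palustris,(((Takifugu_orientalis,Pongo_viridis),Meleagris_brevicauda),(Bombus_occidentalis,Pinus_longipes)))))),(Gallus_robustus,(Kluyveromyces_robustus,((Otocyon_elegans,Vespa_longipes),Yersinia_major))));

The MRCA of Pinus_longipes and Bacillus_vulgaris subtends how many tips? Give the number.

The MRCA of Pinus_longipes and Bacillus_vulgaris is the node subtending (((Bacillus_vulgaris,Cavia_tricolor),Castanea_bicolor),((((Peromyscus_maculatus,Shigella_domesticus),Clostridium_palustris),Prionailurus_sylvestris),((Rattus_sylvestris,(Ursus_rubra,Triticum_maculatus)),(Glossina_palustris,(((Takifugu_orientalis,Pongo_viridis),Meleagris_brevicauda),(Bombus_occidentalis,Pinus_longipes)))))).
That clade contains 16 terminal taxa: Bacillus_vulgaris, Bombus_occidentalis, Castanea_bicolor, Cavia_tricolor, Clostridium_palustris, Glossina_palustris, Meleagris_brevicauda, Peromyscus_maculatus, Pinus_longipes, Pongo_viridis, Prionailurus_sylvestris, Rattus_sylvestris, Shigella_domesticus, Takifugu_orientalis, Triticum_maculatus, Ursus_rubra.

16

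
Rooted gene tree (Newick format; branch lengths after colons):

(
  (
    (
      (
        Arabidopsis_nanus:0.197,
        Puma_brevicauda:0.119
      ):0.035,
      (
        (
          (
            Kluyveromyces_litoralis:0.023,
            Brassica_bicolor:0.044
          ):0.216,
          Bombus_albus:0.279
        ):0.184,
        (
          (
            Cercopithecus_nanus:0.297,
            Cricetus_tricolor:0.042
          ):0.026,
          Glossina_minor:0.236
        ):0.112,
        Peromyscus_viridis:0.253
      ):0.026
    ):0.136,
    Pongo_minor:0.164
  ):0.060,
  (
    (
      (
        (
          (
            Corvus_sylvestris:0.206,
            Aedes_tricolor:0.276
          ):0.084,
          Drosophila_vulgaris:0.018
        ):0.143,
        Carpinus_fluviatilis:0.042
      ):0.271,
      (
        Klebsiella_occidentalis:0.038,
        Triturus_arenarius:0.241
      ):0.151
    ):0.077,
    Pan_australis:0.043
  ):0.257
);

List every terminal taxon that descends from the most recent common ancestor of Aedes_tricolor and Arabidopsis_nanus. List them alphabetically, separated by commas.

Aedes_tricolor, Arabidopsis_nanus, Bombus_albus, Brassica_bicolor, Carpinus_fluviatilis, Cercopithecus_nanus, Corvus_sylvestris, Cricetus_tricolor, Drosophila_vulgaris, Glossina_minor, Klebsiella_occidentalis, Kluyveromyces_litoralis, Pan_australis, Peromyscus_viridis, Pongo_minor, Puma_brevicauda, Triturus_arenarius

Tracing Aedes_tricolor: it sits inside (Corvus_sylvestris,Aedes_tricolor).
Tracing Arabidopsis_nanus: it sits inside (Arabidopsis_nanus,Puma_brevicauda).
The smallest clade enclosing both is the whole tree (their MRCA is the root), so the answer is all 17 tips in alphabetical order.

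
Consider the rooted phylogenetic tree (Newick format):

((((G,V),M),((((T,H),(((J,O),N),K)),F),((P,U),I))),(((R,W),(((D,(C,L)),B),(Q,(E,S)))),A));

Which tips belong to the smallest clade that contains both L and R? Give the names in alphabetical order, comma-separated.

Tracing L: it sits inside (C,L).
Tracing R: it sits inside (R,W).
The smallest clade enclosing both is ((R,W),(((D,(C,L)),B),(Q,(E,S)))); the answer is its 9 terminal taxa in alphabetical order.

B, C, D, E, L, Q, R, S, W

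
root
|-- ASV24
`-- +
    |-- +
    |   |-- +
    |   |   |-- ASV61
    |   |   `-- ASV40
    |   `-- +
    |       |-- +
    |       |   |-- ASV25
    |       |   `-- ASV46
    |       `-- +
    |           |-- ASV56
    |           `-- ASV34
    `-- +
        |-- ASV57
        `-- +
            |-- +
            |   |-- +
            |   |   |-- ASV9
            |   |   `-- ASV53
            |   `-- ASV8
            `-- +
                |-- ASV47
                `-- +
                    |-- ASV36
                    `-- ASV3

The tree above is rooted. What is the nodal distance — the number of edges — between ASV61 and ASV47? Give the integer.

The MRCA of ASV61 and ASV47 is the node subtending (((ASV61,ASV40),((ASV25,ASV46),(ASV56,ASV34))),(ASV57,(((ASV9,ASV53),ASV8),(ASV47,(ASV36,ASV3))))).
From ASV61 up to that node: 3 branches. From ASV47 up to the same node: 4 branches. Total: 3 + 4 = 7.

7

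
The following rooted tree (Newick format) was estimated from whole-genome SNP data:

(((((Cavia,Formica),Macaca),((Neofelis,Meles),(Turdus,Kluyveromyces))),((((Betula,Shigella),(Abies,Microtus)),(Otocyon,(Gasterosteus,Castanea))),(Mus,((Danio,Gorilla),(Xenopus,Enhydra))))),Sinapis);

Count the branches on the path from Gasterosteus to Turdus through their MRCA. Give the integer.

The MRCA of Gasterosteus and Turdus is the node subtending ((((Cavia,Formica),Macaca),((Neofelis,Meles),(Turdus,Kluyveromyces))),((((Betula,Shigella),(Abies,Microtus)),(Otocyon,(Gasterosteus,Castanea))),(Mus,((Danio,Gorilla),(Xenopus,Enhydra))))).
From Gasterosteus up to that node: 5 branches. From Turdus up to the same node: 4 branches. Total: 5 + 4 = 9.

9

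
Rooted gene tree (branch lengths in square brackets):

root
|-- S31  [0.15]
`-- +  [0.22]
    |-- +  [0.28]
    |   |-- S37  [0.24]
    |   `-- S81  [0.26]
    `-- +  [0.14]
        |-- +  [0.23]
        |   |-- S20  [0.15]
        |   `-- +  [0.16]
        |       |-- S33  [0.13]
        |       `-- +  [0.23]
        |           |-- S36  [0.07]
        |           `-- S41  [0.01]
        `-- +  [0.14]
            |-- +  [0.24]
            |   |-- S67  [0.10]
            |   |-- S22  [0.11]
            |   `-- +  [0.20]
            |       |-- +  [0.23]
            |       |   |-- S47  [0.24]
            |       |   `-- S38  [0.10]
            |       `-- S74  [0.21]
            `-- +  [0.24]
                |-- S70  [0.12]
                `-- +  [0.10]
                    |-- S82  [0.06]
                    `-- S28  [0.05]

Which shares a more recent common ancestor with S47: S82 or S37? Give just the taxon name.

S82

The MRCA of S47 and S82 subtends ((S67,S22,((S47,S38),S74)),(S70,(S82,S28))) (8 taxa).
The MRCA of S47 and S37 subtends ((S37,S81),((S20,(S33,(S36,S41))),((S67,S22,((S47,S38),S74)),(S70,(S82,S28))))) (14 taxa).
The first is nested inside the second, so S47 shares a more recent common ancestor with S82.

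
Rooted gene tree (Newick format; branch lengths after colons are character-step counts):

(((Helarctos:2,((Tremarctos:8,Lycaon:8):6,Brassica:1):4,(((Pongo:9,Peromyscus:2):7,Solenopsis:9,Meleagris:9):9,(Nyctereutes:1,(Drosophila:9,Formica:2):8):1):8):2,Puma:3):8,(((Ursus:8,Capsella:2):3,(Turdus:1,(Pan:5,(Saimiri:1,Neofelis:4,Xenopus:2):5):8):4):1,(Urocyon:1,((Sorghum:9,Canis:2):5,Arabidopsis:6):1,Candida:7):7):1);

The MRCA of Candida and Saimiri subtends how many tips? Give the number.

The MRCA of Candida and Saimiri is the node subtending (((Ursus,Capsella),(Turdus,(Pan,(Saimiri,Neofelis,Xenopus)))),(Urocyon,((Sorghum,Canis),Arabidopsis),Candida)).
That clade contains 12 terminal taxa: Arabidopsis, Candida, Canis, Capsella, Neofelis, Pan, Saimiri, Sorghum, Turdus, Urocyon, Ursus, Xenopus.

12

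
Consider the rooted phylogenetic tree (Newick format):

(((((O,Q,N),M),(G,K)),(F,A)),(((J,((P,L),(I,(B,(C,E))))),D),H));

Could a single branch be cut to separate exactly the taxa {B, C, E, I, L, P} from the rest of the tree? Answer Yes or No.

The most recent common ancestor of these taxa subtends ((P,L),(I,(B,(C,E)))).
That clade has exactly 6 tips — every listed taxon and nothing else — so the group is monophyletic.

Yes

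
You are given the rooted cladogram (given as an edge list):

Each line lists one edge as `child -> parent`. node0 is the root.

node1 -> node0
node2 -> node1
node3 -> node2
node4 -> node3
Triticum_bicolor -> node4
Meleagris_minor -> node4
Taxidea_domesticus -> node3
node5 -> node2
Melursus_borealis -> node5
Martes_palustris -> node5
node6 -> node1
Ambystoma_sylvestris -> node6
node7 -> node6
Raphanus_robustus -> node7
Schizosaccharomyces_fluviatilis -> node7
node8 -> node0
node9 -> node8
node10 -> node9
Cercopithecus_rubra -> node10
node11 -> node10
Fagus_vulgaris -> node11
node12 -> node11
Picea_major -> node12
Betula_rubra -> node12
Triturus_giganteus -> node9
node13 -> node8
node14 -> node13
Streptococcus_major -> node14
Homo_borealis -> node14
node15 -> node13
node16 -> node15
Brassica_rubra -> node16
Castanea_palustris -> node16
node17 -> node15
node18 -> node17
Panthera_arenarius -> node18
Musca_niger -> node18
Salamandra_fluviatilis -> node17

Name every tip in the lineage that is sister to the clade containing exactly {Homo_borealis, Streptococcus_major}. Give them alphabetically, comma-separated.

Brassica_rubra, Castanea_palustris, Musca_niger, Panthera_arenarius, Salamandra_fluviatilis

The clade containing exactly {Homo_borealis, Streptococcus_major} attaches to the tree at the node subtending ((Streptococcus_major,Homo_borealis),((Brassica_rubra,Castanea_palustris),((Panthera_arenarius,Musca_niger),Salamandra_fluviatilis))).
The other lineage descending from that same node — the sister group — is ((Brassica_rubra,Castanea_palustris),((Panthera_arenarius,Musca_niger),Salamandra_fluviatilis)); its 5 tips in alphabetical order are the answer.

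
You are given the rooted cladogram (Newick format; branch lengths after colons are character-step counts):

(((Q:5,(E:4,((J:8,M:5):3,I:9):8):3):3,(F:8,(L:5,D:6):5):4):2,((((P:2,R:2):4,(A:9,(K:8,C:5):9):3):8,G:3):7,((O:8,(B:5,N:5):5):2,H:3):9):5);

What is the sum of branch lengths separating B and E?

38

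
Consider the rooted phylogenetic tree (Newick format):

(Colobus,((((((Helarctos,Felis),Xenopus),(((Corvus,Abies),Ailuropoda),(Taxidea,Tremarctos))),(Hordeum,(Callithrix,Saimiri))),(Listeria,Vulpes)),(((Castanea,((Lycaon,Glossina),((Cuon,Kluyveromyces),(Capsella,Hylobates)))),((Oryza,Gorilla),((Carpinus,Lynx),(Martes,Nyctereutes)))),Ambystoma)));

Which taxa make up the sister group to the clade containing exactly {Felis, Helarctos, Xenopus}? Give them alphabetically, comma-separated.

The clade containing exactly {Felis, Helarctos, Xenopus} attaches to the tree at the node subtending (((Helarctos,Felis),Xenopus),(((Corvus,Abies),Ailuropoda),(Taxidea,Tremarctos))).
The other lineage descending from that same node — the sister group — is (((Corvus,Abies),Ailuropoda),(Taxidea,Tremarctos)); its 5 tips in alphabetical order are the answer.

Abies, Ailuropoda, Corvus, Taxidea, Tremarctos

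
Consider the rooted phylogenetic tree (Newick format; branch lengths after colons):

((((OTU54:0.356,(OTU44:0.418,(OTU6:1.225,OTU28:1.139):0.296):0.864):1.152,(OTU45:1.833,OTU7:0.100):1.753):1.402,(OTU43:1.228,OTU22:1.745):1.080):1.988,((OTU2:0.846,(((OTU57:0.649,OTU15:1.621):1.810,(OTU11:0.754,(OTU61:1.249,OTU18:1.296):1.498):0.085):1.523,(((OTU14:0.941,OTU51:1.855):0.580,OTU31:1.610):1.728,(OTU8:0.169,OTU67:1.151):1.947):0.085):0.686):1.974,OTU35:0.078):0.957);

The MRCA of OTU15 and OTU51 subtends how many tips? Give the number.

The MRCA of OTU15 and OTU51 is the node subtending (((OTU57,OTU15),(OTU11,(OTU61,OTU18))),(((OTU14,OTU51),OTU31),(OTU8,OTU67))).
That clade contains 10 terminal taxa: OTU11, OTU14, OTU15, OTU18, OTU31, OTU51, OTU57, OTU61, OTU67, OTU8.

10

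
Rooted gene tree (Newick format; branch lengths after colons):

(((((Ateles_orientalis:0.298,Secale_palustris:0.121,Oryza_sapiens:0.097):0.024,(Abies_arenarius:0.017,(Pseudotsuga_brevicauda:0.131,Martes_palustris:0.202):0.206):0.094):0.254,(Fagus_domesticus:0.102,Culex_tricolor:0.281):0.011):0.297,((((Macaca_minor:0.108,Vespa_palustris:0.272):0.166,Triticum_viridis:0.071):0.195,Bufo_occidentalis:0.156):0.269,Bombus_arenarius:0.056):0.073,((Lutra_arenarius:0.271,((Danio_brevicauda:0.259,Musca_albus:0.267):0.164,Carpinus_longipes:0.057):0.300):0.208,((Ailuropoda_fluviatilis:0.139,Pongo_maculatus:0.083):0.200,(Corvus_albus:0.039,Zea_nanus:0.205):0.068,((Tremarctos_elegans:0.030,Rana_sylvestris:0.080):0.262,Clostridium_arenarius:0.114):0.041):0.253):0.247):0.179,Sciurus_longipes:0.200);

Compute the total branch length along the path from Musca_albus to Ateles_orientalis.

2.059

The path runs Musca_albus → … → MRCA → … → Ateles_orientalis; the MRCA is the node subtending ((((Ateles_orientalis,Secale_palustris,Oryza_sapiens),(Abies_arenarius,(Pseudotsuga_brevicauda,Martes_palustris))),(Fagus_domesticus,Culex_tricolor)),((((Macaca_minor,Vespa_palustris),Triticum_viridis),Bufo_occidentalis),Bombus_arenarius),((Lutra_arenarius,((Danio_brevicauda,Musca_albus),Carpinus_longipes)),((Ailuropoda_fluviatilis,Pongo_maculatus),(Corvus_albus,Zea_nanus),((Tremarctos_elegans,Rana_sylvestris),Clostridium_arenarius)))).
Branch lengths along that path: 0.267 + 0.164 + 0.300 + 0.208 + 0.247 + 0.297 + 0.254 + 0.024 + 0.298 = 2.059.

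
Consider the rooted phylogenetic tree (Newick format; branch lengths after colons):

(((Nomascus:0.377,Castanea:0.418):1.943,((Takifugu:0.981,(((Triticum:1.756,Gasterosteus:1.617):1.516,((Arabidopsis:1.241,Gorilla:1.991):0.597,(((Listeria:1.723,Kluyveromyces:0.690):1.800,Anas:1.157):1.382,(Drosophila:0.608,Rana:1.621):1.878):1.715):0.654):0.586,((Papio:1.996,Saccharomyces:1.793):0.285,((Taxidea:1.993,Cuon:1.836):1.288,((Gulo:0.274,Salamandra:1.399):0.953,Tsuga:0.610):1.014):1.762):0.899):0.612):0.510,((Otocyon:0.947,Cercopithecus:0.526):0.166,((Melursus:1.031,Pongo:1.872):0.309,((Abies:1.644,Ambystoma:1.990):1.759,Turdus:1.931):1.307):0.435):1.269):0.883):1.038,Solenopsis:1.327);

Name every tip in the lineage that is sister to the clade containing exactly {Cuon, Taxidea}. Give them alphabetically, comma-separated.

The clade containing exactly {Cuon, Taxidea} attaches to the tree at the node subtending ((Taxidea,Cuon),((Gulo,Salamandra),Tsuga)).
The other lineage descending from that same node — the sister group — is ((Gulo,Salamandra),Tsuga); its 3 tips in alphabetical order are the answer.

Gulo, Salamandra, Tsuga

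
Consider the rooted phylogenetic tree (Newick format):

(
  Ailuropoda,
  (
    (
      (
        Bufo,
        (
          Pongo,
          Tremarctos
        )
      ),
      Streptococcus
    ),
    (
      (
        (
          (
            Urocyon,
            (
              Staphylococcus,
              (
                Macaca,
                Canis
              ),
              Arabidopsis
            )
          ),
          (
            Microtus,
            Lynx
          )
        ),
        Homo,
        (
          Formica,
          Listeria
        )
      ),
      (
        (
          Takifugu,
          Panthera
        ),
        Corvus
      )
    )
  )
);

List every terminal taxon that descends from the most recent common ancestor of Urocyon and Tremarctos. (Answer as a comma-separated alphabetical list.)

Tracing Urocyon: it sits inside (Urocyon,(Staphylococcus,(Macaca,Canis),Arabidopsis)).
Tracing Tremarctos: it sits inside (Pongo,Tremarctos).
The smallest clade enclosing both is (((Bufo,(Pongo,Tremarctos)),Streptococcus),((((Urocyon,(Staphylococcus,(Macaca,Canis),Arabidopsis)),(Microtus,Lynx)),Homo,(Formica,Listeria)),((Takifugu,Panthera),Corvus))); the answer is its 17 terminal taxa in alphabetical order.

Arabidopsis, Bufo, Canis, Corvus, Formica, Homo, Listeria, Lynx, Macaca, Microtus, Panthera, Pongo, Staphylococcus, Streptococcus, Takifugu, Tremarctos, Urocyon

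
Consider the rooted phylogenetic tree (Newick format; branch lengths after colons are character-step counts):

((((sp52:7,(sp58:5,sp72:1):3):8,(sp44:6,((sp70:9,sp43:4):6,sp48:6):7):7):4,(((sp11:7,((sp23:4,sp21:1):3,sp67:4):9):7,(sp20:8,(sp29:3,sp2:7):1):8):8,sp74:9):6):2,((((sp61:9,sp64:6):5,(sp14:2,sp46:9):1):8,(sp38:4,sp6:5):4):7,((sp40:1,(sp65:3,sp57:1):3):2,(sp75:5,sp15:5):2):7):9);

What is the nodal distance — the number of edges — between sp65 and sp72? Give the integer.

The MRCA of sp65 and sp72 is the root of the tree.
From sp65 up to that node: 5 branches. From sp72 up to the same node: 5 branches. Total: 5 + 5 = 10.

10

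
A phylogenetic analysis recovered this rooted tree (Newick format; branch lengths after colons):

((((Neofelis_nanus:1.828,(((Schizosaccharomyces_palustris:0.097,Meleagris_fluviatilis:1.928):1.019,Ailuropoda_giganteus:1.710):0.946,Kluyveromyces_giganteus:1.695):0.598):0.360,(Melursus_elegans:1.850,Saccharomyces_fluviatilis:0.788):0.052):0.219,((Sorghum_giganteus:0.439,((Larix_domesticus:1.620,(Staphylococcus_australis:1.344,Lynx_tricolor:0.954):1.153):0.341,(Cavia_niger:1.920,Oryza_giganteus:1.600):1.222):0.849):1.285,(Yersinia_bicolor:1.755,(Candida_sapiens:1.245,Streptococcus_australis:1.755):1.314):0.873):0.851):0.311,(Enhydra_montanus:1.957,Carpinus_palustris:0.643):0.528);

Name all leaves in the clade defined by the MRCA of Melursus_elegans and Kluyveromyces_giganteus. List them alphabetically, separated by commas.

Ailuropoda_giganteus, Kluyveromyces_giganteus, Meleagris_fluviatilis, Melursus_elegans, Neofelis_nanus, Saccharomyces_fluviatilis, Schizosaccharomyces_palustris

Tracing Melursus_elegans: it sits inside (Melursus_elegans,Saccharomyces_fluviatilis).
Tracing Kluyveromyces_giganteus: it sits inside (((Schizosaccharomyces_palustris,Meleagris_fluviatilis),Ailuropoda_giganteus),Kluyveromyces_giganteus).
The smallest clade enclosing both is ((Neofelis_nanus,(((Schizosaccharomyces_palustris,Meleagris_fluviatilis),Ailuropoda_giganteus),Kluyveromyces_giganteus)),(Melursus_elegans,Saccharomyces_fluviatilis)); the answer is its 7 terminal taxa in alphabetical order.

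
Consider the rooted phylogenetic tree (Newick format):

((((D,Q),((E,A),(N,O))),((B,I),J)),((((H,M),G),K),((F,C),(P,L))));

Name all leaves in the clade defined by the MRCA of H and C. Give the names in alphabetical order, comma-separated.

Tracing H: it sits inside (H,M).
Tracing C: it sits inside (F,C).
The smallest clade enclosing both is ((((H,M),G),K),((F,C),(P,L))); the answer is its 8 terminal taxa in alphabetical order.

C, F, G, H, K, L, M, P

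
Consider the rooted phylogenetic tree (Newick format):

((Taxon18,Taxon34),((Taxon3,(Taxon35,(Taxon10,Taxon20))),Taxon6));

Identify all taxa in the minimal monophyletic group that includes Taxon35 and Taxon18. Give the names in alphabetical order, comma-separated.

Tracing Taxon35: it sits inside (Taxon35,(Taxon10,Taxon20)).
Tracing Taxon18: it sits inside (Taxon18,Taxon34).
The smallest clade enclosing both is the whole tree (their MRCA is the root), so the answer is all 7 tips in alphabetical order.

Taxon10, Taxon18, Taxon20, Taxon3, Taxon34, Taxon35, Taxon6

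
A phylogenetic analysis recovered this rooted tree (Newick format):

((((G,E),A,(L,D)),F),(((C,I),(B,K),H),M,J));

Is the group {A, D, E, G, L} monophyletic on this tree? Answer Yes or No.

Yes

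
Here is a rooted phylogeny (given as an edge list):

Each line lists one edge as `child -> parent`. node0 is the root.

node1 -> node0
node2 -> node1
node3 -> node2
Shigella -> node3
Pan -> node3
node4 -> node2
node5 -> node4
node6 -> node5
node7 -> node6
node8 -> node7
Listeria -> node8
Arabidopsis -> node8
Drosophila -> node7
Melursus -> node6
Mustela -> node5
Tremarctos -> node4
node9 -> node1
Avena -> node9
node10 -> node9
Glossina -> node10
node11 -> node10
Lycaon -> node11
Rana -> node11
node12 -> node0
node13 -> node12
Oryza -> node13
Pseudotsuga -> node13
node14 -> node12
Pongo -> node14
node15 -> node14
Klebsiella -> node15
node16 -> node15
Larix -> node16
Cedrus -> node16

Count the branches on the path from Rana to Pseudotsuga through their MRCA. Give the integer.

The MRCA of Rana and Pseudotsuga is the root of the tree.
From Rana up to that node: 5 branches. From Pseudotsuga up to the same node: 3 branches. Total: 5 + 3 = 8.

8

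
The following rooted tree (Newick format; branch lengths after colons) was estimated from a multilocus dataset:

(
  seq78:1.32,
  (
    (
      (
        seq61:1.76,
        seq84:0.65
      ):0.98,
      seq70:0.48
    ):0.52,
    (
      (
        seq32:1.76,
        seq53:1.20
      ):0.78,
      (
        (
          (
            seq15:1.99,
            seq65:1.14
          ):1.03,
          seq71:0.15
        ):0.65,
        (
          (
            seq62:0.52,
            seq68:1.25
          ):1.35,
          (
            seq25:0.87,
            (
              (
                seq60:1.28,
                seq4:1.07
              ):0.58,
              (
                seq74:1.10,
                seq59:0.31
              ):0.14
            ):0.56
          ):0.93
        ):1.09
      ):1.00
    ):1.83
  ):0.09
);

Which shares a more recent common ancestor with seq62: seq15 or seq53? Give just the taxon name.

The MRCA of seq62 and seq15 subtends (((seq15,seq65),seq71),((seq62,seq68),(seq25,((seq60,seq4),(seq74,seq59))))) (10 taxa).
The MRCA of seq62 and seq53 subtends ((seq32,seq53),(((seq15,seq65),seq71),((seq62,seq68),(seq25,((seq60,seq4),(seq74,seq59)))))) (12 taxa).
The first is nested inside the second, so seq62 shares a more recent common ancestor with seq15.

seq15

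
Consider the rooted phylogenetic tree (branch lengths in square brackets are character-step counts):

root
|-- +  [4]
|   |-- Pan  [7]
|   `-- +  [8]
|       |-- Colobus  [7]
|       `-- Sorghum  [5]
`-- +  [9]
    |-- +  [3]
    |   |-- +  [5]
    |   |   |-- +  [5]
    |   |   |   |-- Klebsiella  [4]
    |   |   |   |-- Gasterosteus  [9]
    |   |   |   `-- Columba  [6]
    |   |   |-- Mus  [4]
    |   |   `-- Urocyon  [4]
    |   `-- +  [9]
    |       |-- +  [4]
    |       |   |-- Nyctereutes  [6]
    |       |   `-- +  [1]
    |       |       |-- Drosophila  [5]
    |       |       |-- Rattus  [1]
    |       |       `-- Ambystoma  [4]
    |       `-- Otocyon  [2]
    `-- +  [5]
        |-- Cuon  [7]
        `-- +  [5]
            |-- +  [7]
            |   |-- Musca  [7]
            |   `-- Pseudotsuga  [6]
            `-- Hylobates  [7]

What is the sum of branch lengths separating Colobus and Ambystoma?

49

The path runs Colobus → … → MRCA → … → Ambystoma; the MRCA is the root of the tree.
Branch lengths along that path: 7 + 8 + 4 + 9 + 3 + 9 + 4 + 1 + 4 = 49.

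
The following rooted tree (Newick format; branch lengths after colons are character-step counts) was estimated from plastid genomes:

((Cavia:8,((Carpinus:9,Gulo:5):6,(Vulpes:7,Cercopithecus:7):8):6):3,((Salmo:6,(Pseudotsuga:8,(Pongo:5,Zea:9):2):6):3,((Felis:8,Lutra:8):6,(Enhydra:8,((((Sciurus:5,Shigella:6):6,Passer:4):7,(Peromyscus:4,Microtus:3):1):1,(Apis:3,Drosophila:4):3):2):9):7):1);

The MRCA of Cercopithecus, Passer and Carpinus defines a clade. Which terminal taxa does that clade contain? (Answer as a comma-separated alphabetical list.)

Apis, Carpinus, Cavia, Cercopithecus, Drosophila, Enhydra, Felis, Gulo, Lutra, Microtus, Passer, Peromyscus, Pongo, Pseudotsuga, Salmo, Sciurus, Shigella, Vulpes, Zea

Tracing Cercopithecus: it sits inside (Vulpes,Cercopithecus).
Tracing Passer: it sits inside ((Sciurus,Shigella),Passer).
Tracing Carpinus: it sits inside (Carpinus,Gulo).
The smallest clade enclosing all 3 is the whole tree (their MRCA is the root), so the answer is all 19 tips in alphabetical order.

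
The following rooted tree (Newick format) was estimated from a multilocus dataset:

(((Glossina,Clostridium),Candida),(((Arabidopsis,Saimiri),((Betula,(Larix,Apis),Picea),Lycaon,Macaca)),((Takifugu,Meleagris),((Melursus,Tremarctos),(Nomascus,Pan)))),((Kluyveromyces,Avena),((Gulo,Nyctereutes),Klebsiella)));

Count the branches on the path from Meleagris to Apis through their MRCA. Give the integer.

8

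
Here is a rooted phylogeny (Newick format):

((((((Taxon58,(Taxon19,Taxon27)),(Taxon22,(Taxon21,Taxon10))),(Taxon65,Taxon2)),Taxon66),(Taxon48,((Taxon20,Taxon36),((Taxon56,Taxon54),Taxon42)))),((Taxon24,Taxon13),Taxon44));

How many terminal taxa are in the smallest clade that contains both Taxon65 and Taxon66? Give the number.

The MRCA of Taxon65 and Taxon66 is the node subtending ((((Taxon58,(Taxon19,Taxon27)),(Taxon22,(Taxon21,Taxon10))),(Taxon65,Taxon2)),Taxon66).
That clade contains 9 terminal taxa: Taxon10, Taxon19, Taxon2, Taxon21, Taxon22, Taxon27, Taxon58, Taxon65, Taxon66.

9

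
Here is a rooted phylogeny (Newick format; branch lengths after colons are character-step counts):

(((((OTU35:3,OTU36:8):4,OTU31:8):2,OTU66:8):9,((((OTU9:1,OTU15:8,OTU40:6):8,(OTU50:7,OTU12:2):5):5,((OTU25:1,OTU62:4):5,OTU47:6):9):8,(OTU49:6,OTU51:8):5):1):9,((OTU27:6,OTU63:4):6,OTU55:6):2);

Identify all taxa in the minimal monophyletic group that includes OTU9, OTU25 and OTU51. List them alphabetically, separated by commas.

Tracing OTU9: it sits inside (OTU9,OTU15,OTU40).
Tracing OTU25: it sits inside (OTU25,OTU62).
Tracing OTU51: it sits inside (OTU49,OTU51).
The smallest clade enclosing all 3 is ((((OTU9,OTU15,OTU40),(OTU50,OTU12)),((OTU25,OTU62),OTU47)),(OTU49,OTU51)); the answer is its 10 terminal taxa in alphabetical order.

OTU12, OTU15, OTU25, OTU40, OTU47, OTU49, OTU50, OTU51, OTU62, OTU9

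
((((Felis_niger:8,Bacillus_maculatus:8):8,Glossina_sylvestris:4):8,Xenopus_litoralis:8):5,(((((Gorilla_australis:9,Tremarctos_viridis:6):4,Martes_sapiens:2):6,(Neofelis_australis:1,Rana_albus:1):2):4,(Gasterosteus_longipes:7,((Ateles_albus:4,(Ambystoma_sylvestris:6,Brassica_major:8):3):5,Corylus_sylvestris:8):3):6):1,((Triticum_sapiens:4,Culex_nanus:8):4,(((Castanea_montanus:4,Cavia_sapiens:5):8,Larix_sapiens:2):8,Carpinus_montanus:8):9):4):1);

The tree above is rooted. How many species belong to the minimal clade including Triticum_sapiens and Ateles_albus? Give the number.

16

The MRCA of Triticum_sapiens and Ateles_albus is the node subtending (((((Gorilla_australis,Tremarctos_viridis),Martes_sapiens),(Neofelis_australis,Rana_albus)),(Gasterosteus_longipes,((Ateles_albus,(Ambystoma_sylvestris,Brassica_major)),Corylus_sylvestris))),((Triticum_sapiens,Culex_nanus),(((Castanea_montanus,Cavia_sapiens),Larix_sapiens),Carpinus_montanus))).
That clade contains 16 terminal taxa: Ambystoma_sylvestris, Ateles_albus, Brassica_major, Carpinus_montanus, Castanea_montanus, Cavia_sapiens, Corylus_sylvestris, Culex_nanus, Gasterosteus_longipes, Gorilla_australis, Larix_sapiens, Martes_sapiens, Neofelis_australis, Rana_albus, Tremarctos_viridis, Triticum_sapiens.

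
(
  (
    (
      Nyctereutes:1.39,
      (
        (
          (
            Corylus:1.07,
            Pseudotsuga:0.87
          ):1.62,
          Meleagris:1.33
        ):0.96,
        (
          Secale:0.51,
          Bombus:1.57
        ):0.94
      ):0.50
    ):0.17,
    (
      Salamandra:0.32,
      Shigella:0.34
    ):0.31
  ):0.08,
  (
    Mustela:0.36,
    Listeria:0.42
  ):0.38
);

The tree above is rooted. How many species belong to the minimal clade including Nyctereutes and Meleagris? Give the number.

6

The MRCA of Nyctereutes and Meleagris is the node subtending (Nyctereutes,(((Corylus,Pseudotsuga),Meleagris),(Secale,Bombus))).
That clade contains 6 terminal taxa: Bombus, Corylus, Meleagris, Nyctereutes, Pseudotsuga, Secale.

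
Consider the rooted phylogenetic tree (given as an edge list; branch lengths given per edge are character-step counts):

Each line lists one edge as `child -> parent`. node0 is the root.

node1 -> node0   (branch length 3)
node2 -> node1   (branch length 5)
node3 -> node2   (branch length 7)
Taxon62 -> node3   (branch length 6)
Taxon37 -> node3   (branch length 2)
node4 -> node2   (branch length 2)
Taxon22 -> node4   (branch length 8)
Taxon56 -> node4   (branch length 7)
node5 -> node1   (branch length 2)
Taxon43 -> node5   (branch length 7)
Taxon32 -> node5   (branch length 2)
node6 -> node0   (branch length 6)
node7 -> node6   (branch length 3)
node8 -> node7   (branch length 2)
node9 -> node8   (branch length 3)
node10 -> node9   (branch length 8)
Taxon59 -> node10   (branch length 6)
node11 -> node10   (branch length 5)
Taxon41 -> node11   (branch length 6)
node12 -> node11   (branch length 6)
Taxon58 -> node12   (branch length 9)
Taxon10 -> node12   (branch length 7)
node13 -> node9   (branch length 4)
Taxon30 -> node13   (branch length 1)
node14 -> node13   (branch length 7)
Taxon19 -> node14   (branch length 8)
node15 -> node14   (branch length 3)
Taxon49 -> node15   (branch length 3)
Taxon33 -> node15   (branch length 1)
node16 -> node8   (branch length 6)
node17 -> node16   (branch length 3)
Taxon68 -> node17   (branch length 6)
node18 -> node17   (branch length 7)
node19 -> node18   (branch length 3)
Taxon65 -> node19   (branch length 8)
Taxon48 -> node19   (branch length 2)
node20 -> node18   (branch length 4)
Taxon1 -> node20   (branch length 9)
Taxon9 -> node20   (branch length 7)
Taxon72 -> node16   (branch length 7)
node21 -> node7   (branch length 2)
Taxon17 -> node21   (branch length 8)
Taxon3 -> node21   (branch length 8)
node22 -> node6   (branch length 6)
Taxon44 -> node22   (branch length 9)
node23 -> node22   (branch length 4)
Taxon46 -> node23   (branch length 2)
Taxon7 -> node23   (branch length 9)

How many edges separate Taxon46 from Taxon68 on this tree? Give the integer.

8

The MRCA of Taxon46 and Taxon68 is the node subtending (((((Taxon59,(Taxon41,(Taxon58,Taxon10))),(Taxon30,(Taxon19,(Taxon49,Taxon33)))),((Taxon68,((Taxon65,Taxon48),(Taxon1,Taxon9))),Taxon72)),(Taxon17,Taxon3)),(Taxon44,(Taxon46,Taxon7))).
From Taxon46 up to that node: 3 branches. From Taxon68 up to the same node: 5 branches. Total: 3 + 5 = 8.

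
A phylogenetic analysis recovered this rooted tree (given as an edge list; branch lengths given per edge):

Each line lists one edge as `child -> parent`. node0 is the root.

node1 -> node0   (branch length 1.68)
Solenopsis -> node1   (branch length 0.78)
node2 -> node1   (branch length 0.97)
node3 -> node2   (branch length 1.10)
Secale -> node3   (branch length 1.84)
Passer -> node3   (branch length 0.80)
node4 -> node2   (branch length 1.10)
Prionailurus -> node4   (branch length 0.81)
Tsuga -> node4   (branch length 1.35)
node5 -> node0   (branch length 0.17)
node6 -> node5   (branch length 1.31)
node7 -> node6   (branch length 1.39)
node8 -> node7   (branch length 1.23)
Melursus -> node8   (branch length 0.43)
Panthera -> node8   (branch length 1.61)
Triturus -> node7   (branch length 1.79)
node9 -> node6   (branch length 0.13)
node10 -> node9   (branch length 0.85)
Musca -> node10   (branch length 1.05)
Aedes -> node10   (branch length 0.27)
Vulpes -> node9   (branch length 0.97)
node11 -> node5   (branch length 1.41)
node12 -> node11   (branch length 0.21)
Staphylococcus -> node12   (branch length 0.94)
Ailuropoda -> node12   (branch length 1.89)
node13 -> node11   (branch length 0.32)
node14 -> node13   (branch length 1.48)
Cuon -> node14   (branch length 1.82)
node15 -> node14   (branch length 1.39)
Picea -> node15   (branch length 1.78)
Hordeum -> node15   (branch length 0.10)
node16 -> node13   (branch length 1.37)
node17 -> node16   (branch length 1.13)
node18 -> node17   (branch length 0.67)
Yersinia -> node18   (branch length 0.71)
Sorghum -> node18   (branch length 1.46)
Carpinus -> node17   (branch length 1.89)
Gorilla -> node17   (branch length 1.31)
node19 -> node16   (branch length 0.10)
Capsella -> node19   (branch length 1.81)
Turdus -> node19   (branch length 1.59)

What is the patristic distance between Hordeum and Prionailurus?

The path runs Hordeum → … → MRCA → … → Prionailurus; the MRCA is the root of the tree.
Branch lengths along that path: 0.10 + 1.39 + 1.48 + 0.32 + 1.41 + 0.17 + 1.68 + 0.97 + 1.10 + 0.81 = 9.43.

9.43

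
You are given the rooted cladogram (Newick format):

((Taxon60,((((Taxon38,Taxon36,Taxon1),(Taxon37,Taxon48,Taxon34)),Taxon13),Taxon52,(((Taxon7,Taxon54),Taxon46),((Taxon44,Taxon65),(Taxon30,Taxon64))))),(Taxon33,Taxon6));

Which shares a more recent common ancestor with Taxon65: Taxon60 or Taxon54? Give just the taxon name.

The MRCA of Taxon65 and Taxon54 subtends (((Taxon7,Taxon54),Taxon46),((Taxon44,Taxon65),(Taxon30,Taxon64))) (7 taxa).
The MRCA of Taxon65 and Taxon60 subtends (Taxon60,((((Taxon38,Taxon36,Taxon1),(Taxon37,Taxon48,Taxon34)),Taxon13),Taxon52,(((Taxon7,Taxon54),Taxon46),((Taxon44,Taxon65),(Taxon30,Taxon64))))) (16 taxa).
The first is nested inside the second, so Taxon65 shares a more recent common ancestor with Taxon54.

Taxon54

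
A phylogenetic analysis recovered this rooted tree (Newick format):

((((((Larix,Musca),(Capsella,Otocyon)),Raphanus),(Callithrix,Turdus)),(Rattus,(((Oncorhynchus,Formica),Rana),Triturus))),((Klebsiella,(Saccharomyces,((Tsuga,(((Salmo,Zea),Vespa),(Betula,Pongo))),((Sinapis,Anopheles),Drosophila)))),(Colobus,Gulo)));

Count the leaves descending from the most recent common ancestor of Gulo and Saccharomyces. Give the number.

13

The MRCA of Gulo and Saccharomyces is the node subtending ((Klebsiella,(Saccharomyces,((Tsuga,(((Salmo,Zea),Vespa),(Betula,Pongo))),((Sinapis,Anopheles),Drosophila)))),(Colobus,Gulo)).
That clade contains 13 terminal taxa: Anopheles, Betula, Colobus, Drosophila, Gulo, Klebsiella, Pongo, Saccharomyces, Salmo, Sinapis, Tsuga, Vespa, Zea.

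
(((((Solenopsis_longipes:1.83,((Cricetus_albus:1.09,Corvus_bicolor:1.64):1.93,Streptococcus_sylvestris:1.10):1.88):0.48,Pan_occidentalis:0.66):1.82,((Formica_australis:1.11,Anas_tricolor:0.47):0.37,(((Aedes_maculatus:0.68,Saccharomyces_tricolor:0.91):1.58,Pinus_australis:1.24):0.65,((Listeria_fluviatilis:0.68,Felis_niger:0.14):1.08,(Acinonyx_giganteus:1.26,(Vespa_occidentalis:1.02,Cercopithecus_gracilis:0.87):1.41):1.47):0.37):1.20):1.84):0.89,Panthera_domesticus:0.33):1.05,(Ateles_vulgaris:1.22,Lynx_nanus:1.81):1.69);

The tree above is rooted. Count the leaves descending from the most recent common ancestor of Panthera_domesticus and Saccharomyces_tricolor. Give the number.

The MRCA of Panthera_domesticus and Saccharomyces_tricolor is the node subtending ((((Solenopsis_longipes,((Cricetus_albus,Corvus_bicolor),Streptococcus_sylvestris)),Pan_occidentalis),((Formica_australis,Anas_tricolor),(((Aedes_maculatus,Saccharomyces_tricolor),Pinus_australis),((Listeria_fluviatilis,Felis_niger),(Acinonyx_giganteus,(Vespa_occidentalis,Cercopithecus_gracilis)))))),Panthera_domesticus).
That clade contains 16 terminal taxa: Acinonyx_giganteus, Aedes_maculatus, Anas_tricolor, Cercopithecus_gracilis, Corvus_bicolor, Cricetus_albus, Felis_niger, Formica_australis, Listeria_fluviatilis, Pan_occidentalis, Panthera_domesticus, Pinus_australis, Saccharomyces_tricolor, Solenopsis_longipes, Streptococcus_sylvestris, Vespa_occidentalis.

16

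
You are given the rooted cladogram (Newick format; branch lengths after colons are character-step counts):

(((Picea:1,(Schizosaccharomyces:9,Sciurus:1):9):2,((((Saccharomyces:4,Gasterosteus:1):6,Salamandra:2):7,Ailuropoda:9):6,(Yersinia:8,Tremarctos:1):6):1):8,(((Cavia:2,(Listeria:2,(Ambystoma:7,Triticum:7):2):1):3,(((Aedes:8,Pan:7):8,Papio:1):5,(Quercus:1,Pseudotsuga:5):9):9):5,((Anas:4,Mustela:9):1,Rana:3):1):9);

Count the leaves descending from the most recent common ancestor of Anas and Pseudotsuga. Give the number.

12

The MRCA of Anas and Pseudotsuga is the node subtending (((Cavia,(Listeria,(Ambystoma,Triticum))),(((Aedes,Pan),Papio),(Quercus,Pseudotsuga))),((Anas,Mustela),Rana)).
That clade contains 12 terminal taxa: Aedes, Ambystoma, Anas, Cavia, Listeria, Mustela, Pan, Papio, Pseudotsuga, Quercus, Rana, Triticum.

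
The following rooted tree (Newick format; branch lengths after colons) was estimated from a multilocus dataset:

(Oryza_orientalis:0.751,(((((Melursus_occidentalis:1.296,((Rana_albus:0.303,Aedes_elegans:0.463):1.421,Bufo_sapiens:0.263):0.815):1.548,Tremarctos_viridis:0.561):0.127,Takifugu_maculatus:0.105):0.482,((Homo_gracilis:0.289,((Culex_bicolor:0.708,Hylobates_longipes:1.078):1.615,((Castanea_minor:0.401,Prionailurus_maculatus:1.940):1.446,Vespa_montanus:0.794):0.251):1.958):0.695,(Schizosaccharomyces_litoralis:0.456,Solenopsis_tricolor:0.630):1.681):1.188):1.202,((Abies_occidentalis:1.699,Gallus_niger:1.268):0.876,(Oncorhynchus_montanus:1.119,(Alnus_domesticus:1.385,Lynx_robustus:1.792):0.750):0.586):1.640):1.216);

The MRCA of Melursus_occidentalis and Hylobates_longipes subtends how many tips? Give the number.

14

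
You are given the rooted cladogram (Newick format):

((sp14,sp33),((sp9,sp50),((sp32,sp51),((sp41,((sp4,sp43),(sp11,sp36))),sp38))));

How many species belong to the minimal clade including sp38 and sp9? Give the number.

The MRCA of sp38 and sp9 is the node subtending ((sp9,sp50),((sp32,sp51),((sp41,((sp4,sp43),(sp11,sp36))),sp38))).
That clade contains 10 terminal taxa: sp11, sp32, sp36, sp38, sp4, sp41, sp43, sp50, sp51, sp9.

10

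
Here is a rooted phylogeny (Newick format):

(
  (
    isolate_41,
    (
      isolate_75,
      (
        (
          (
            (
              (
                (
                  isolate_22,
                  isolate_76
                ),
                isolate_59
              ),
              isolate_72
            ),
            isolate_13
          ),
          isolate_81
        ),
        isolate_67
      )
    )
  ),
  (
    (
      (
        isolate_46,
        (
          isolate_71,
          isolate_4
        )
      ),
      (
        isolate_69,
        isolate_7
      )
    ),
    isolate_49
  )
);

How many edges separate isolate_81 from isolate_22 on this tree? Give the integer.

6

The MRCA of isolate_81 and isolate_22 is the node subtending (((((isolate_22,isolate_76),isolate_59),isolate_72),isolate_13),isolate_81).
From isolate_81 up to that node: 1 branch. From isolate_22 up to the same node: 5 branches. Total: 1 + 5 = 6.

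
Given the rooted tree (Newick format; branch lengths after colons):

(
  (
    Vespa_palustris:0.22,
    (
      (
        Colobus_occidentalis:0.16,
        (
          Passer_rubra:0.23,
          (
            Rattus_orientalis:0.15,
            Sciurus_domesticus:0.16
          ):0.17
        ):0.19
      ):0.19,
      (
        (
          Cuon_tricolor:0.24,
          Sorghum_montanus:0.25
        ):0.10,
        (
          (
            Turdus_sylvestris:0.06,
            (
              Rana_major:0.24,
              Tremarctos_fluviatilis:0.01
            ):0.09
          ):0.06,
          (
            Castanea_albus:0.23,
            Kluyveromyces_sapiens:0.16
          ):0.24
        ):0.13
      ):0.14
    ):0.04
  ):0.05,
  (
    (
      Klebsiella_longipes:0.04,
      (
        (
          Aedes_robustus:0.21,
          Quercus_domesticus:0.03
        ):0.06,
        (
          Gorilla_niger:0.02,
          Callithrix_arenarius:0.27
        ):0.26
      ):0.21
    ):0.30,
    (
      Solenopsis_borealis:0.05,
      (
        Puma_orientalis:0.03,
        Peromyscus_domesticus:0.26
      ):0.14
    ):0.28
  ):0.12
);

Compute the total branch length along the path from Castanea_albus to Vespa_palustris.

1.00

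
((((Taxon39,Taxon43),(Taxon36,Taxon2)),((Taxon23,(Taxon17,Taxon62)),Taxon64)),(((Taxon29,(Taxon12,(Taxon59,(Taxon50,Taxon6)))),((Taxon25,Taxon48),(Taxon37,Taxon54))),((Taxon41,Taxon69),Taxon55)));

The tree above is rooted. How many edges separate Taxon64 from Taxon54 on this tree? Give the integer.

The MRCA of Taxon64 and Taxon54 is the root of the tree.
From Taxon64 up to that node: 3 branches. From Taxon54 up to the same node: 5 branches. Total: 3 + 5 = 8.

8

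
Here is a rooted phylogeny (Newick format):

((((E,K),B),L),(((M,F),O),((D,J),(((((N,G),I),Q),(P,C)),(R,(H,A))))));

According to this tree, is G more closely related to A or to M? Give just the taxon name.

A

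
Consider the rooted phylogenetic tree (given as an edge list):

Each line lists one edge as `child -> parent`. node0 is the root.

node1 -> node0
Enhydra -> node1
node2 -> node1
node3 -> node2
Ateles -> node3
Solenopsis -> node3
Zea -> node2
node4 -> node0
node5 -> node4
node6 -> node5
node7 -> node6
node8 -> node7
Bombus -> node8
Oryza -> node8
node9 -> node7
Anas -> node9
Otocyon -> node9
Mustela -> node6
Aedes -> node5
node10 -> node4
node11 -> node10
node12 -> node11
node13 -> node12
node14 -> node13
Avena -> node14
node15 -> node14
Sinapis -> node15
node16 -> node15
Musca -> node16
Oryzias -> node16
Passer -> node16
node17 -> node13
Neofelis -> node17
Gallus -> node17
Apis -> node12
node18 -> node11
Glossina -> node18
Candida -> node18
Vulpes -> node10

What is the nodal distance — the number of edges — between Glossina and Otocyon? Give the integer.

The MRCA of Glossina and Otocyon is the node subtending (((((Bombus,Oryza),(Anas,Otocyon)),Mustela),Aedes),(((((Avena,(Sinapis,(Musca,Oryzias,Passer))),(Neofelis,Gallus)),Apis),(Glossina,Candida)),Vulpes)).
From Glossina up to that node: 4 branches. From Otocyon up to the same node: 5 branches. Total: 4 + 5 = 9.

9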